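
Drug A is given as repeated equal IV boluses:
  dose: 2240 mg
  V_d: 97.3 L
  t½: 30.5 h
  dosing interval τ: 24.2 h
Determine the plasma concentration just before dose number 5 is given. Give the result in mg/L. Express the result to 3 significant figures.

27.9 mg/L

C₀ per dose = Dose / Vd = 2240 / 97.3 = 23.02 mg/L
k = ln2 / t½ = 0.693147 / 30.5 = 0.02273 h⁻¹
Fraction remaining after one interval: r = e^(−kτ) = e^(−0.02273 × 24.2) = 0.5769
Before dose 5, 4 doses have been given (aged 1τ, 2τ, 3τ, 4τ).
C_trough = C₀ × (r + r² + … + r^4) = C₀ × r(1−r^4)/(1−r)
        = 23.02 × 0.5769 × (1 − 0.1108) / (1 − 0.5769) = 27.91 mg/L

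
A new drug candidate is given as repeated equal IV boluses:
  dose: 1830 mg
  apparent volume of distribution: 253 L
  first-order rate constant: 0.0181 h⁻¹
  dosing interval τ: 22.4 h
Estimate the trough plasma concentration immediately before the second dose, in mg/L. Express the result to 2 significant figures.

4.8 mg/L

C₀ per dose = Dose / Vd = 1830 / 253 = 7.233 mg/L
Fraction remaining after one interval: r = e^(−kτ) = e^(−0.01810 × 22.4) = 0.6667
Before dose 2, 1 dose has been given (aged 1τ).
C_trough = C₀ × r = 7.233 × 0.6667 = 4.822 mg/L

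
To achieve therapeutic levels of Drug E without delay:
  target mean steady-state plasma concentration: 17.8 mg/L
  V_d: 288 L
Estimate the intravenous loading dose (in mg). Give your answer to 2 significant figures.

5100 mg

LD = Css × Vd = 17.8 × 288 = 5126 mg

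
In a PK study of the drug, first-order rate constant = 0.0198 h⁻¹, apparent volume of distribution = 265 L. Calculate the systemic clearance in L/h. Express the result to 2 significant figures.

CL = k × Vd = 0.0198 × 265 = 5.247 L/h

5.2 L/h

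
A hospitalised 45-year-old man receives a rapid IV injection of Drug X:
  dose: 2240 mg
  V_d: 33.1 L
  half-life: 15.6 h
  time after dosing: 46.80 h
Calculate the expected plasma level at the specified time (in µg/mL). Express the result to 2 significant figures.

C₀ = Dose / Vd = 2240 / 33.1 = 67.67 mg/L
k = ln2 / t½ = 0.693147 / 15.6 = 0.04443 h⁻¹
t / t½ = 46.80 / 15.6 = 3 half-lives
C = C₀ × (1/2)^3 = 67.67 × 0.1250 = 8.459 mg/L
(8.459 mg/L = 8.459 µg/mL)

8.5 µg/mL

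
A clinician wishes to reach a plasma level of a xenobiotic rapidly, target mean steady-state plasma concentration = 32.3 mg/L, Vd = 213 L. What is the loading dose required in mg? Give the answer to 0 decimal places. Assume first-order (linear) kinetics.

6880 mg

LD = Css × Vd = 32.3 × 213 = 6880 mg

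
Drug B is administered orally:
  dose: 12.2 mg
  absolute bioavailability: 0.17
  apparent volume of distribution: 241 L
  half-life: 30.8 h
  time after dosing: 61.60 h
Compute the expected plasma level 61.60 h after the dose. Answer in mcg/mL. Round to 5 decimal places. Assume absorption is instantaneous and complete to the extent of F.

0.00215 mcg/mL

Amount reaching circulation = F × Dose = 0.17 × 12.20 = 2.074 mg
C₀ = F·Dose / Vd = 2.074 / 241 = 0.008606 mg/L
k = ln2 / t½ = 0.693147 / 30.8 = 0.02250 h⁻¹
t / t½ = 61.60 / 30.8 = 2 half-lives
C = C₀ × (1/2)^2 = 0.008606 × 0.2500 = 0.002152 mg/L
(0.002152 mg/L = 0.002152 mcg/mL)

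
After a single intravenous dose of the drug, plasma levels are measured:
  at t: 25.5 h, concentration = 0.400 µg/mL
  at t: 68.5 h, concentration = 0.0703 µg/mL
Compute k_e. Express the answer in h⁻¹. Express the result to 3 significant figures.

0.0404 h⁻¹

k = ln(C₁/C₂) / (t₂ − t₁) = ln(0.400/0.0703) / (68.5 − 25.5)
  = 1.739 / 43.00 = 0.04044 h⁻¹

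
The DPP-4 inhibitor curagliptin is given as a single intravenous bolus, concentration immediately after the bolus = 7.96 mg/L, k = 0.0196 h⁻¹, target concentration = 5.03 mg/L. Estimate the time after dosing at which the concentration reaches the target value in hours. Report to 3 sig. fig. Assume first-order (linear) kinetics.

23.4 h

t = ln(C₀ / C) / k = ln(7.960 / 5.03) / 0.01960
  = ln(1.583) / 0.01960 = 0.4593 / 0.01960 = 23.43 h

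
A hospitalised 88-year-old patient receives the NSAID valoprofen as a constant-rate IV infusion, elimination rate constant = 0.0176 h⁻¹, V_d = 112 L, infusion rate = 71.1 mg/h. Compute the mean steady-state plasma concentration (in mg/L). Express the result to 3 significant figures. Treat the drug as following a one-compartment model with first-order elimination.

CL = k × Vd = 0.01760 × 112 = 1.971 L/h
At steady state Css = R₀ / CL = 71.1 / 1.971 = 36.07 mg/L

36.1 mg/L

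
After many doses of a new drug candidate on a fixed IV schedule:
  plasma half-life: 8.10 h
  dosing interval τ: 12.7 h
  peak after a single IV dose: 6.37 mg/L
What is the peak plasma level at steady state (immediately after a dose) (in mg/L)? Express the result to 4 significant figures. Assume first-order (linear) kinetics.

k = ln2 / t½ = 0.693147 / 8.10 = 0.08557 h⁻¹
e^(−kτ) = e^(−0.08557 × 12.7) = 0.3373
Accumulation ratio R = 1 / (1 − e^(−kτ)) = 1 / (1 − 0.3373) = 1.509
Steady-state peak = C₀ × R = 6.37 × 1.509 = 9.612 mg/L

9.612 mg/L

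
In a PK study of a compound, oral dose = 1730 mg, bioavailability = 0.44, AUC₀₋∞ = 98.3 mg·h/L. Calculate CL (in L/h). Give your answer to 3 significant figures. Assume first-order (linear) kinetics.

CL = F·Dose / AUC = 0.44 × 1730 / 98.3 = 7.744 L/h

7.74 L/h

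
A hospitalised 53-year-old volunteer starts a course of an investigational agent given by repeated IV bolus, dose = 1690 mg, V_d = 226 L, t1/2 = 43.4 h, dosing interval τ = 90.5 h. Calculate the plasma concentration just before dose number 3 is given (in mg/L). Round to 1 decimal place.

C₀ per dose = Dose / Vd = 1690 / 226 = 7.478 mg/L
k = ln2 / t½ = 0.693147 / 43.4 = 0.01597 h⁻¹
Fraction remaining after one interval: r = e^(−kτ) = e^(−0.01597 × 90.5) = 0.2357
Before dose 3, 2 doses have been given (aged 1τ, 2τ).
C_trough = C₀ × (r + r²) = 7.478 × (0.2357 + 0.05555) = 2.178 mg/L

2.2 mg/L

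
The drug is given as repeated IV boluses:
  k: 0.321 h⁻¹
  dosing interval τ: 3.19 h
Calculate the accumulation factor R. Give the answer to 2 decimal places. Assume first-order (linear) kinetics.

e^(−kτ) = e^(−0.3210 × 3.19) = 0.3592
Accumulation ratio R = 1 / (1 − e^(−kτ)) = 1 / (1 − 0.3592) = 1.561

1.56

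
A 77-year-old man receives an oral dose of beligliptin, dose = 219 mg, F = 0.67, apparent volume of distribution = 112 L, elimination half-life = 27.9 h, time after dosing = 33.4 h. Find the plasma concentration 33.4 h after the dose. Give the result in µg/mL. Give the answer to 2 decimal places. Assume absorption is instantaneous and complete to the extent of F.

0.57 µg/mL

Amount reaching circulation = F × Dose = 0.67 × 219.0 = 146.7 mg
C₀ = F·Dose / Vd = 146.7 / 112 = 1.310 mg/L
k = ln2 / t½ = 0.693147 / 27.9 = 0.02484 h⁻¹
C = C₀ · e^(−k·t) = 1.310 × e^(−0.02484 × 33.4)
  = 1.310 × 0.4362 = 0.5714 mg/L
(0.5714 mg/L = 0.5714 µg/mL)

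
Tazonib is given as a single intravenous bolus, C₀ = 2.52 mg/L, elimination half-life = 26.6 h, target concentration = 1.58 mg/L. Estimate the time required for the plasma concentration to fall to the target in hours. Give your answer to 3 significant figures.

k = ln2 / t½ = 0.693147 / 26.6 = 0.02606 h⁻¹
t = ln(C₀ / C) / k = ln(2.520 / 1.58) / 0.02606
  = ln(1.595) / 0.02606 = 0.4669 / 0.02606 = 17.92 h

17.9 h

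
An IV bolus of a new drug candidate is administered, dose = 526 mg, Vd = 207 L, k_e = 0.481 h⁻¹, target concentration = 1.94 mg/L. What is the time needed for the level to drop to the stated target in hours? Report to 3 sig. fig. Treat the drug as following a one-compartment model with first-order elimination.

C₀ = Dose / Vd = 526.0 / 207 = 2.541 mg/L
t = ln(C₀ / C) / k = ln(2.541 / 1.94) / 0.4810
  = ln(1.310) / 0.4810 = 0.2700 / 0.4810 = 0.5613 h

0.561 h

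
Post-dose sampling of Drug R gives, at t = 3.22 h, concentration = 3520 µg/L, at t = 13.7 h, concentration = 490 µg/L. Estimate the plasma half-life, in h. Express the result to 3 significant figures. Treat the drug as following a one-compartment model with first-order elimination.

k = ln(C₁/C₂) / (t₂ − t₁) = ln(3520/490) / (13.7 − 3.22)
  = 1.972 / 10.48 = 0.1882 h⁻¹
t½ = ln2 / k = 0.693147 / 0.1882 = 3.683 h

3.68 h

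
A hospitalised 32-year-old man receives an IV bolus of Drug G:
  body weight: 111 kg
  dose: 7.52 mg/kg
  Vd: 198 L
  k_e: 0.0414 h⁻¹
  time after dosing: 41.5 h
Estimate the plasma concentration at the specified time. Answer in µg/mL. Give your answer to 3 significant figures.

0.756 µg/mL

Total dose = 7.52 × 111 = 834.7 mg
C₀ = Dose / Vd = 834.7 / 198 = 4.216 mg/L
C = C₀ · e^(−k·t) = 4.216 × e^(−0.04140 × 41.5)
  = 4.216 × 0.1794 = 0.7564 mg/L
(0.7564 mg/L = 0.7564 µg/mL)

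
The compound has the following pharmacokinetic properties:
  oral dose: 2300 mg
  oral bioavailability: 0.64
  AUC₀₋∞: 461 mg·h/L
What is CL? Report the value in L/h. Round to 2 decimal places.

3.19 L/h

CL = F·Dose / AUC = 0.64 × 2300 / 461 = 3.193 L/h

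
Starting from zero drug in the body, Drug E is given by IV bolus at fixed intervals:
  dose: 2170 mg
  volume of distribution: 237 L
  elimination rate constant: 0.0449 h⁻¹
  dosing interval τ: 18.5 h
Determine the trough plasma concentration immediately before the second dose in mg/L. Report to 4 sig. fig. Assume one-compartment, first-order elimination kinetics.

3.990 mg/L

C₀ per dose = Dose / Vd = 2170 / 237 = 9.156 mg/L
Fraction remaining after one interval: r = e^(−kτ) = e^(−0.04490 × 18.5) = 0.4358
Before dose 2, 1 dose has been given (aged 1τ).
C_trough = C₀ × r = 9.156 × 0.4358 = 3.990 mg/L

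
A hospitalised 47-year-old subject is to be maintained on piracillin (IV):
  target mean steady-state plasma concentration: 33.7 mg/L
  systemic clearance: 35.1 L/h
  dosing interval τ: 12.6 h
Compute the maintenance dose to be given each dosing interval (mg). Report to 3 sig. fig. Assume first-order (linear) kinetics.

At steady state, Dose/τ = Css × CL.
Dose = Css × CL × τ = 33.7 × 35.10 × 12.6 = 14900 mg

14900 mg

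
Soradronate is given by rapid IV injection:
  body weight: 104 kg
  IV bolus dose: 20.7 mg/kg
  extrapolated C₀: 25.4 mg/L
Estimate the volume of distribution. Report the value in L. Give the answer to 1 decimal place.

Dose = 20.7 × 104 = 2153 mg
Vd = Dose / C₀ = 2153 / 25.4 = 84.76 L

84.8 L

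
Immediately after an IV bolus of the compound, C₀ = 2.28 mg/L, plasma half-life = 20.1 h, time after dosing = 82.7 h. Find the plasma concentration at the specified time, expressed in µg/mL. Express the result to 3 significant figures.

0.132 µg/mL

k = ln2 / t½ = 0.693147 / 20.1 = 0.03448 h⁻¹
C = C₀ · e^(−k·t) = 2.280 × e^(−0.03448 × 82.7)
  = 2.280 × 0.05776 = 0.1317 mg/L
(0.1317 mg/L = 0.1317 µg/mL)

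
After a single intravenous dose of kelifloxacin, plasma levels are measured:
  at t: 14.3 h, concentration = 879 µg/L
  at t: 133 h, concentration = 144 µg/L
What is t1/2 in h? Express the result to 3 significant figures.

45.5 h

k = ln(C₁/C₂) / (t₂ − t₁) = ln(879/144) / (133 − 14.3)
  = 1.809 / 118.7 = 0.01524 h⁻¹
t½ = ln2 / k = 0.693147 / 0.01524 = 45.48 h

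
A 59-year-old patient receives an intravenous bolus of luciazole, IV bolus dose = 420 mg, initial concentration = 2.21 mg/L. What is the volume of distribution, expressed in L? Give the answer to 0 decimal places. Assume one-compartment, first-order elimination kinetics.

190 L

Vd = Dose / C₀ = 420.0 / 2.21 = 190.0 L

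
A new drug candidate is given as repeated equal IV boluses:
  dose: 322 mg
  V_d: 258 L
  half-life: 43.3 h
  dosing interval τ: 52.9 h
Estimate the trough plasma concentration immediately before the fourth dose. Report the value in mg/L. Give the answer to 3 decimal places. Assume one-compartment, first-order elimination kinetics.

C₀ per dose = Dose / Vd = 322 / 258 = 1.248 mg/L
k = ln2 / t½ = 0.693147 / 43.3 = 0.01601 h⁻¹
Fraction remaining after one interval: r = e^(−kτ) = e^(−0.01601 × 52.9) = 0.4287
Before dose 4, 3 doses have been given (aged 1τ, 2τ, 3τ).
C_trough = C₀ × (r + r² + … + r^3) = C₀ × r(1−r^3)/(1−r)
        = 1.248 × 0.4287 × (1 − 0.07879) / (1 − 0.4287) = 0.8627 mg/L

0.863 mg/L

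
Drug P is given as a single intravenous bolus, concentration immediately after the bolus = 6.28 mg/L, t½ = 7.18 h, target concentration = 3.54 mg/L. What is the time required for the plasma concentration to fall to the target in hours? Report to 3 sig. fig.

k = ln2 / t½ = 0.693147 / 7.18 = 0.09654 h⁻¹
t = ln(C₀ / C) / k = ln(6.280 / 3.54) / 0.09654
  = ln(1.774) / 0.09654 = 0.5732 / 0.09654 = 5.937 h

5.94 h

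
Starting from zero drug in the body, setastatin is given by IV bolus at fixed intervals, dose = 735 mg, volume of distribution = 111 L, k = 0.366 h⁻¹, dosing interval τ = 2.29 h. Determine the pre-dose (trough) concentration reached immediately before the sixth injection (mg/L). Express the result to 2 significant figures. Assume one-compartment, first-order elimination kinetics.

5.0 mg/L

C₀ per dose = Dose / Vd = 735 / 111 = 6.622 mg/L
Fraction remaining after one interval: r = e^(−kτ) = e^(−0.3660 × 2.29) = 0.4325
Before dose 6, 5 doses have been given (aged 1τ, 2τ, 3τ, 4τ, 5τ).
C_trough = C₀ × (r + r² + … + r^5) = C₀ × r(1−r^5)/(1−r)
        = 6.622 × 0.4325 × (1 − 0.01513) / (1 − 0.4325) = 4.970 mg/L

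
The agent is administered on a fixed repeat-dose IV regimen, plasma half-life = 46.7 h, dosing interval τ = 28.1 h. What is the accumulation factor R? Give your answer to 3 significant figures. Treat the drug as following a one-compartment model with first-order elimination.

k = ln2 / t½ = 0.693147 / 46.7 = 0.01484 h⁻¹
e^(−kτ) = e^(−0.01484 × 28.1) = 0.6590
Accumulation ratio R = 1 / (1 − e^(−kτ)) = 1 / (1 − 0.6590) = 2.933

2.93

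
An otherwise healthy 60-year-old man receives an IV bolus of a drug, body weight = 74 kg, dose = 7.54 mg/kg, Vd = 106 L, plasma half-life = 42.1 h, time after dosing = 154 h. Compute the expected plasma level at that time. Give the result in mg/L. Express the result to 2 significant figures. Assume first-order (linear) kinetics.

Total dose = 7.54 × 74 = 558.0 mg
C₀ = Dose / Vd = 558.0 / 106 = 5.264 mg/L
k = ln2 / t½ = 0.693147 / 42.1 = 0.01646 h⁻¹
C = C₀ · e^(−k·t) = 5.264 × e^(−0.01646 × 154)
  = 5.264 × 0.07927 = 0.4173 mg/L

0.42 mg/L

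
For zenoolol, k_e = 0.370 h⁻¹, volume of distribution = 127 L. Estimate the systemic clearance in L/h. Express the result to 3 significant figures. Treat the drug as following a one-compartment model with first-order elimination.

CL = k × Vd = 0.370 × 127 = 46.99 L/h

47.0 L/h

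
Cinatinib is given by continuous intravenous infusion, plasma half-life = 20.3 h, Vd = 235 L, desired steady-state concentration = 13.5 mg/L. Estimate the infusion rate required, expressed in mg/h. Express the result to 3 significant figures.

k = ln2 / t½ = 0.693147 / 20.3 = 0.03415 h⁻¹
CL = k × Vd = 0.03415 × 235 = 8.025 L/h
At steady state, infusion rate R₀ = Css × CL = 13.5 × 8.025 = 108.3 mg/h

108 mg/h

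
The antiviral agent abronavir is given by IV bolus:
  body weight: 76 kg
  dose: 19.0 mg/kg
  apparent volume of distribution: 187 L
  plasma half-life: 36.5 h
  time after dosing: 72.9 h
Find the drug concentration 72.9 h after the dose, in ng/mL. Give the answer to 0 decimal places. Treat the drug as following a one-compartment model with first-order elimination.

Total dose = 19.0 × 76 = 1444 mg
C₀ = Dose / Vd = 1444 / 187 = 7.722 mg/L
k = ln2 / t½ = 0.693147 / 36.5 = 0.01899 h⁻¹
C = C₀ · e^(−k·t) = 7.722 × e^(−0.01899 × 72.9)
  = 7.722 × 0.2505 = 1.934 mg/L
Convert: 1.934 mg/L × 1000 = 1934 ng/mL

1934 ng/mL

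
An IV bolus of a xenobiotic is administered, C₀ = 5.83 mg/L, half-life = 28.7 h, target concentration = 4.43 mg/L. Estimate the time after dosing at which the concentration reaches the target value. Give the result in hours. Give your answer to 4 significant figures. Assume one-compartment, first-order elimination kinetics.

k = ln2 / t½ = 0.693147 / 28.7 = 0.02415 h⁻¹
t = ln(C₀ / C) / k = ln(5.830 / 4.43) / 0.02415
  = ln(1.316) / 0.02415 = 0.2746 / 0.02415 = 11.37 h

11.37 h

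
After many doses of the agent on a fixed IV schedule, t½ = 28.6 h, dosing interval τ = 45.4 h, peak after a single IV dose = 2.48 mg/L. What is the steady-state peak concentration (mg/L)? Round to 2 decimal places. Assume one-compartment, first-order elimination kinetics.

k = ln2 / t½ = 0.693147 / 28.6 = 0.02424 h⁻¹
e^(−kτ) = e^(−0.02424 × 45.4) = 0.3327
Accumulation ratio R = 1 / (1 − e^(−kτ)) = 1 / (1 − 0.3327) = 1.499
Steady-state peak = C₀ × R = 2.48 × 1.499 = 3.718 mg/L

3.72 mg/L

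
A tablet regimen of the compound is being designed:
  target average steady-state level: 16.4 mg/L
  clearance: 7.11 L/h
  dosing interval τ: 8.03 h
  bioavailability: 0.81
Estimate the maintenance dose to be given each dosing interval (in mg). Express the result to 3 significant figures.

At steady state, F × (Dose/τ) = Css × CL.
Dose = Css × CL × τ / F = 16.4 × 7.110 × 8.03 / 0.81 = 1156 mg

1160 mg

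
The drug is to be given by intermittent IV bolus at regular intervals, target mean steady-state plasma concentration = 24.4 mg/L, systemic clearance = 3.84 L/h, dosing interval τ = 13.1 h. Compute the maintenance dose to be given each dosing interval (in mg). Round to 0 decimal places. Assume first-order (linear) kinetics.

1227 mg

At steady state, Dose/τ = Css × CL.
Dose = Css × CL × τ = 24.4 × 3.840 × 13.1 = 1227 mg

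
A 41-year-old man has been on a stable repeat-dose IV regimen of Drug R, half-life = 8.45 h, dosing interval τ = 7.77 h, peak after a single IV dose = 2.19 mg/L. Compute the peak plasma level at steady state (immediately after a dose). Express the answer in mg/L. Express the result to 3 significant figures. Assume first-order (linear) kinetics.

4.65 mg/L

k = ln2 / t½ = 0.693147 / 8.45 = 0.08203 h⁻¹
e^(−kτ) = e^(−0.08203 × 7.77) = 0.5287
Accumulation ratio R = 1 / (1 − e^(−kτ)) = 1 / (1 − 0.5287) = 2.122
Steady-state peak = C₀ × R = 2.19 × 2.122 = 4.647 mg/L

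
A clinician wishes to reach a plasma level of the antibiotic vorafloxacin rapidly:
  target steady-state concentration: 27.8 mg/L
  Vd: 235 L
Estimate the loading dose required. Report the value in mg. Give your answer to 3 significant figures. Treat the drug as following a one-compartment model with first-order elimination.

LD = Css × Vd = 27.8 × 235 = 6533 mg

6530 mg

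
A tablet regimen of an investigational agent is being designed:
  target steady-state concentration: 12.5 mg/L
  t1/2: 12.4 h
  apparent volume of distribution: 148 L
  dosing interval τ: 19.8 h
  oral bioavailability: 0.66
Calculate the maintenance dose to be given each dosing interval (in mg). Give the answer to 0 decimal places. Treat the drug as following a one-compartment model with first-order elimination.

3102 mg

k = ln2 / t½ = 0.693147 / 12.4 = 0.05590 h⁻¹
CL = k × Vd = 0.05590 × 148 = 8.273 L/h
At steady state, F × (Dose/τ) = Css × CL.
Dose = Css × CL × τ / F = 12.5 × 8.273 × 19.8 / 0.66 = 3102 mg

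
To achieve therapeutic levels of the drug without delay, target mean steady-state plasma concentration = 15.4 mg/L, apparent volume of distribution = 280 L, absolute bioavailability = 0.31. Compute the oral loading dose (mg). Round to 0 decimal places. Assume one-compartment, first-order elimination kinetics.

LD = Css × Vd / F = 15.4 × 280 / 0.31 = 13910 mg

13910 mg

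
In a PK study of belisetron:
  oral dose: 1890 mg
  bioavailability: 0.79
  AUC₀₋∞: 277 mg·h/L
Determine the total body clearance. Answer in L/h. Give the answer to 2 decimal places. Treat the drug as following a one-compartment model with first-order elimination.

CL = F·Dose / AUC = 0.79 × 1890 / 277 = 5.390 L/h

5.39 L/h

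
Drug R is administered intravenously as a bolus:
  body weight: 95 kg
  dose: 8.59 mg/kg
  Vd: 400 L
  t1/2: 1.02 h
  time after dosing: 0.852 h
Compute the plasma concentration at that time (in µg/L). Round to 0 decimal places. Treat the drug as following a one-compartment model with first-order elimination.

Total dose = 8.59 × 95 = 816.1 mg
C₀ = Dose / Vd = 816.1 / 400 = 2.040 mg/L
k = ln2 / t½ = 0.693147 / 1.02 = 0.6796 h⁻¹
C = C₀ · e^(−k·t) = 2.040 × e^(−0.6796 × 0.852)
  = 2.040 × 0.5604 = 1.143 mg/L
Convert: 1.143 mg/L × 1000 = 1143 µg/L

1143 µg/L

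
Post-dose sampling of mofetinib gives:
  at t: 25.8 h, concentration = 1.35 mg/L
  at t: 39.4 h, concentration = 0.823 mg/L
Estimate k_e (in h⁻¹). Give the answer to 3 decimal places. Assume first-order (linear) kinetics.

0.036 h⁻¹

k = ln(C₁/C₂) / (t₂ − t₁) = ln(1.35/0.823) / (39.4 − 25.8)
  = 0.4949 / 13.60 = 0.03639 h⁻¹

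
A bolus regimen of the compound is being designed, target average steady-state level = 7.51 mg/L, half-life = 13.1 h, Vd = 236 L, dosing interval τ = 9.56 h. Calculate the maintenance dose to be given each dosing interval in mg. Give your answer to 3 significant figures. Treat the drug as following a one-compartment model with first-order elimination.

k = ln2 / t½ = 0.693147 / 13.1 = 0.05291 h⁻¹
CL = k × Vd = 0.05291 × 236 = 12.49 L/h
At steady state, Dose/τ = Css × CL.
Dose = Css × CL × τ = 7.51 × 12.49 × 9.56 = 896.7 mg

897 mg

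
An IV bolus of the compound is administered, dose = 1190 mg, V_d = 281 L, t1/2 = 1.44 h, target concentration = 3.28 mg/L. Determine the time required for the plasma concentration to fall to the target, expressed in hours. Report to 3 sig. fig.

C₀ = Dose / Vd = 1190 / 281 = 4.235 mg/L
k = ln2 / t½ = 0.693147 / 1.44 = 0.4814 h⁻¹
t = ln(C₀ / C) / k = ln(4.235 / 3.28) / 0.4814
  = ln(1.291) / 0.4814 = 0.2554 / 0.4814 = 0.5305 h

0.531 h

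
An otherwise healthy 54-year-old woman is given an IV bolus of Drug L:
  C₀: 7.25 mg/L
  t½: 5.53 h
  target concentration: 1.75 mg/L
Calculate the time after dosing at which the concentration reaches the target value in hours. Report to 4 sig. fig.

k = ln2 / t½ = 0.693147 / 5.53 = 0.1253 h⁻¹
t = ln(C₀ / C) / k = ln(7.250 / 1.75) / 0.1253
  = ln(4.143) / 0.1253 = 1.421 / 0.1253 = 11.34 h

11.34 h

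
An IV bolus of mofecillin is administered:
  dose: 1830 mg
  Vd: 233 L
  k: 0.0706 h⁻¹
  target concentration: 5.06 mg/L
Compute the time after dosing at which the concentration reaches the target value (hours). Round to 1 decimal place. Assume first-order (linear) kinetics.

6.2 h

C₀ = Dose / Vd = 1830 / 233 = 7.854 mg/L
t = ln(C₀ / C) / k = ln(7.854 / 5.06) / 0.07060
  = ln(1.552) / 0.07060 = 0.4395 / 0.07060 = 6.225 h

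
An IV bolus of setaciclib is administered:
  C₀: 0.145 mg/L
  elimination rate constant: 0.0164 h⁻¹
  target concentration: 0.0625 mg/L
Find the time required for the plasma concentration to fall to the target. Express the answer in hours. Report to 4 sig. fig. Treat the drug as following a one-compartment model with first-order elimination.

t = ln(C₀ / C) / k = ln(0.1450 / 0.0625) / 0.01640
  = ln(2.320) / 0.01640 = 0.8416 / 0.01640 = 51.32 h

51.32 h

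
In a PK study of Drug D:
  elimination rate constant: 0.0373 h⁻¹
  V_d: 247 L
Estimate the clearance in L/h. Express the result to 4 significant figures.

CL = k × Vd = 0.0373 × 247 = 9.213 L/h

9.213 L/h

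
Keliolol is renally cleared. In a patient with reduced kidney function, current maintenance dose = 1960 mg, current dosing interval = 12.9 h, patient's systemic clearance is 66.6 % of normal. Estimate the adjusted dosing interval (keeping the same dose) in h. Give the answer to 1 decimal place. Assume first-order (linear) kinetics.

To keep the same average steady-state level, dosing rate must scale with clearance.
CL ratio = 66.6 / 100 = 0.6660
New interval (same dose) = 12.9 / 0.6660 = 19.37 h

19.4 h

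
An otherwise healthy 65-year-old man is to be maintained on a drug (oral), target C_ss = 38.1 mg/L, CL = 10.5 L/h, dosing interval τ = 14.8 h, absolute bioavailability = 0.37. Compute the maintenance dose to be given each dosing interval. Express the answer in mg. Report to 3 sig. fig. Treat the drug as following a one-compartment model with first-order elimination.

16000 mg

At steady state, F × (Dose/τ) = Css × CL.
Dose = Css × CL × τ / F = 38.1 × 10.50 × 14.8 / 0.37 = 16000 mg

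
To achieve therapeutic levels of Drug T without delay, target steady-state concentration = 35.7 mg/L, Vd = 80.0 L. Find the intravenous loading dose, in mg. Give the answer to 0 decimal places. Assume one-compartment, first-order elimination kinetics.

2856 mg

LD = Css × Vd = 35.7 × 80.0 = 2856 mg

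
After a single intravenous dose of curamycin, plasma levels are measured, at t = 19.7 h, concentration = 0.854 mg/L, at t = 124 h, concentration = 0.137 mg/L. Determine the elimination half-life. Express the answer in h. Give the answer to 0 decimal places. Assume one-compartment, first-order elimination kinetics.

k = ln(C₁/C₂) / (t₂ − t₁) = ln(0.854/0.137) / (124 − 19.7)
  = 1.830 / 104.3 = 0.01755 h⁻¹
t½ = ln2 / k = 0.693147 / 0.01755 = 39.50 h

40 h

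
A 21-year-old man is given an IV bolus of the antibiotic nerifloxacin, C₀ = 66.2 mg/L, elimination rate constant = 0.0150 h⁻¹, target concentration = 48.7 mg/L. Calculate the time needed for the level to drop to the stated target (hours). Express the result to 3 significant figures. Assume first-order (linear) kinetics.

20.5 h

t = ln(C₀ / C) / k = ln(66.20 / 48.7) / 0.01500
  = ln(1.359) / 0.01500 = 0.3067 / 0.01500 = 20.45 h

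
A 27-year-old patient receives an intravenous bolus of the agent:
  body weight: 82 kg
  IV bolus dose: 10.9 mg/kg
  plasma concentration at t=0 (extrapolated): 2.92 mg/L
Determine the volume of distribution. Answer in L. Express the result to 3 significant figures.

Dose = 10.9 × 82 = 893.8 mg
Vd = Dose / C₀ = 893.8 / 2.92 = 306.1 L

306 L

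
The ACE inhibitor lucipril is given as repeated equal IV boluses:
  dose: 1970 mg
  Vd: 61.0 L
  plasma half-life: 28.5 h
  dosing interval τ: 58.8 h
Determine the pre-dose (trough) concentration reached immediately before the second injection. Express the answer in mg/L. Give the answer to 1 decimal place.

7.7 mg/L

C₀ per dose = Dose / Vd = 1970 / 61.0 = 32.30 mg/L
k = ln2 / t½ = 0.693147 / 28.5 = 0.02432 h⁻¹
Fraction remaining after one interval: r = e^(−kτ) = e^(−0.02432 × 58.8) = 0.2393
Before dose 2, 1 dose has been given (aged 1τ).
C_trough = C₀ × r = 32.30 × 0.2393 = 7.729 mg/L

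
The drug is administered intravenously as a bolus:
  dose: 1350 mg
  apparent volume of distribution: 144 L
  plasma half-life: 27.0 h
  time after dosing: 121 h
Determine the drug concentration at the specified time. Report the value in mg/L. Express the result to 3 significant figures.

0.420 mg/L

C₀ = Dose / Vd = 1350 / 144 = 9.375 mg/L
k = ln2 / t½ = 0.693147 / 27.0 = 0.02567 h⁻¹
C = C₀ · e^(−k·t) = 9.375 × e^(−0.02567 × 121)
  = 9.375 × 0.04478 = 0.4198 mg/L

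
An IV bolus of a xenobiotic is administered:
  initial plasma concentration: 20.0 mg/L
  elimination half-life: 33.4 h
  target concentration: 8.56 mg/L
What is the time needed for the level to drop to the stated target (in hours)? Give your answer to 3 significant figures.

k = ln2 / t½ = 0.693147 / 33.4 = 0.02075 h⁻¹
t = ln(C₀ / C) / k = ln(20.00 / 8.56) / 0.02075
  = ln(2.336) / 0.02075 = 0.8484 / 0.02075 = 40.89 h

40.9 h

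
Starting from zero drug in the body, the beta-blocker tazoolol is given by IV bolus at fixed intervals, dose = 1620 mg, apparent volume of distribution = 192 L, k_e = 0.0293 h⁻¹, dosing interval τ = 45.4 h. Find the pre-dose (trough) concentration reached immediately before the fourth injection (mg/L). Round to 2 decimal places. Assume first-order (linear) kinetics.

C₀ per dose = Dose / Vd = 1620 / 192 = 8.438 mg/L
Fraction remaining after one interval: r = e^(−kτ) = e^(−0.02930 × 45.4) = 0.2644
Before dose 4, 3 doses have been given (aged 1τ, 2τ, 3τ).
C_trough = C₀ × (r + r² + … + r^3) = C₀ × r(1−r^3)/(1−r)
        = 8.438 × 0.2644 × (1 − 0.01848) / (1 − 0.2644) = 2.977 mg/L

2.98 mg/L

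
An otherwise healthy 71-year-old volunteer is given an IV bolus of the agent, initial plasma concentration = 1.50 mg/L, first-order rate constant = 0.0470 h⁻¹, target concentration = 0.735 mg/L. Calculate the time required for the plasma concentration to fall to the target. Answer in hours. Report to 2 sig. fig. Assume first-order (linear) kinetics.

15 h

t = ln(C₀ / C) / k = ln(1.500 / 0.735) / 0.04700
  = ln(2.041) / 0.04700 = 0.7134 / 0.04700 = 15.18 h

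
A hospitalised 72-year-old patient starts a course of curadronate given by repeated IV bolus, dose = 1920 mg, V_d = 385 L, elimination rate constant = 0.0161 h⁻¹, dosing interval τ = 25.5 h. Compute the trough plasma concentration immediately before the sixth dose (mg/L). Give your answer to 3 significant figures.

C₀ per dose = Dose / Vd = 1920 / 385 = 4.987 mg/L
Fraction remaining after one interval: r = e^(−kτ) = e^(−0.01610 × 25.5) = 0.6633
Before dose 6, 5 doses have been given (aged 1τ, 2τ, 3τ, 4τ, 5τ).
C_trough = C₀ × (r + r² + … + r^5) = C₀ × r(1−r^5)/(1−r)
        = 4.987 × 0.6633 × (1 − 0.1284) / (1 − 0.6633) = 8.563 mg/L

8.56 mg/L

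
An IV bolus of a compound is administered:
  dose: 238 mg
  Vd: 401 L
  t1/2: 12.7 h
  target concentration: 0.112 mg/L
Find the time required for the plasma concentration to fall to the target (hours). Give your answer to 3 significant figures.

30.6 h

C₀ = Dose / Vd = 238.0 / 401 = 0.5935 mg/L
k = ln2 / t½ = 0.693147 / 12.7 = 0.05458 h⁻¹
t = ln(C₀ / C) / k = ln(0.5935 / 0.112) / 0.05458
  = ln(5.299) / 0.05458 = 1.668 / 0.05458 = 30.56 h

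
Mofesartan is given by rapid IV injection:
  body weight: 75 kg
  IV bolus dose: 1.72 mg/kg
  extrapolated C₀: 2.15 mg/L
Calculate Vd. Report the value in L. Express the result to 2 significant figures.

Dose = 1.72 × 75 = 129.0 mg
Vd = Dose / C₀ = 129.0 / 2.15 = 60.00 L

60 L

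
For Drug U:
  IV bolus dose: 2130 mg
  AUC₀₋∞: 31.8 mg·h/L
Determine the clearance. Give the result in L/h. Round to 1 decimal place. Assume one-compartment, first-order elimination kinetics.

CL = Dose / AUC = 2130 / 31.8 = 66.98 L/h

67.0 L/h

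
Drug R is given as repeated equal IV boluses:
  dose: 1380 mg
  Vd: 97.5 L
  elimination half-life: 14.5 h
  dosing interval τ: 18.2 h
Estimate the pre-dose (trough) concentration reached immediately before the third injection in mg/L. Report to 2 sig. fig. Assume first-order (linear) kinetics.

8.4 mg/L

C₀ per dose = Dose / Vd = 1380 / 97.5 = 14.15 mg/L
k = ln2 / t½ = 0.693147 / 14.5 = 0.04780 h⁻¹
Fraction remaining after one interval: r = e^(−kτ) = e^(−0.04780 × 18.2) = 0.4190
Before dose 3, 2 doses have been given (aged 1τ, 2τ).
C_trough = C₀ × (r + r²) = 14.15 × (0.4190 + 0.1756) = 8.414 mg/L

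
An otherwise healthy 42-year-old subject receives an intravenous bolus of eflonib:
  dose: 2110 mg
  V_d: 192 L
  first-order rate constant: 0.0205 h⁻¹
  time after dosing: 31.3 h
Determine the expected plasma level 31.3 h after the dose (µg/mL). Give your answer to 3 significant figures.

5.79 µg/mL

C₀ = Dose / Vd = 2110 / 192 = 10.99 mg/L
C = C₀ · e^(−k·t) = 10.99 × e^(−0.02050 × 31.3)
  = 10.99 × 0.5264 = 5.785 mg/L
(5.785 mg/L = 5.785 µg/mL)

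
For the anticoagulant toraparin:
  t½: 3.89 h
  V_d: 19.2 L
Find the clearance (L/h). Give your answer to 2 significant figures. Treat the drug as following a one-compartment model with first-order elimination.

3.4 L/h

k = ln2 / t½ = 0.693147 / 3.89 = 0.1782 h⁻¹
CL = k × Vd = 0.1782 × 19.2 = 3.421 L/h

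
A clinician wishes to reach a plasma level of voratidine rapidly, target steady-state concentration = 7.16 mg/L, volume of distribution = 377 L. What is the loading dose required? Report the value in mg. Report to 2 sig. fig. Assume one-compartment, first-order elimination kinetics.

2700 mg

LD = Css × Vd = 7.16 × 377 = 2699 mg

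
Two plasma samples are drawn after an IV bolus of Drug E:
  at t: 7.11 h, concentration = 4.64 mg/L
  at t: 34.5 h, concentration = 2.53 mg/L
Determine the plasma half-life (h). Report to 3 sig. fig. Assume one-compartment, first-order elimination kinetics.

31.3 h

k = ln(C₁/C₂) / (t₂ − t₁) = ln(4.64/2.53) / (34.5 − 7.11)
  = 0.6065 / 27.39 = 0.02214 h⁻¹
t½ = ln2 / k = 0.693147 / 0.02214 = 31.31 h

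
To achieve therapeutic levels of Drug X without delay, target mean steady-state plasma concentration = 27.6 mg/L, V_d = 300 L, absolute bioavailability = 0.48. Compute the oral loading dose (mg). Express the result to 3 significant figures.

17300 mg

LD = Css × Vd / F = 27.6 × 300 / 0.48 = 17250 mg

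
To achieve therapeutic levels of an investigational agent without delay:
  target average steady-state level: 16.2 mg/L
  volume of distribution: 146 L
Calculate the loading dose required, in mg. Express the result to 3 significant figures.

LD = Css × Vd = 16.2 × 146 = 2365 mg

2370 mg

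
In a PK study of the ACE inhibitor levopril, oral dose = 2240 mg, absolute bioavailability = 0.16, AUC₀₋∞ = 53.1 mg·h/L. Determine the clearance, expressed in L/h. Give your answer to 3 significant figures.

6.75 L/h

CL = F·Dose / AUC = 0.16 × 2240 / 53.1 = 6.750 L/h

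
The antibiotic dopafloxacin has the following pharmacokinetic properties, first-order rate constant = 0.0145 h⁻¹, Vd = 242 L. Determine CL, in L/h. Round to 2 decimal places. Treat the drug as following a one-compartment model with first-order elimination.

CL = k × Vd = 0.0145 × 242 = 3.509 L/h

3.51 L/h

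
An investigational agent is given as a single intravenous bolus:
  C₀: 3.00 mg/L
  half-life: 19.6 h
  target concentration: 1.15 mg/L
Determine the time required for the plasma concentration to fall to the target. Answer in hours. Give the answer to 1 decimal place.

k = ln2 / t½ = 0.693147 / 19.6 = 0.03536 h⁻¹
t = ln(C₀ / C) / k = ln(3.000 / 1.15) / 0.03536
  = ln(2.609) / 0.03536 = 0.9590 / 0.03536 = 27.12 h

27.1 h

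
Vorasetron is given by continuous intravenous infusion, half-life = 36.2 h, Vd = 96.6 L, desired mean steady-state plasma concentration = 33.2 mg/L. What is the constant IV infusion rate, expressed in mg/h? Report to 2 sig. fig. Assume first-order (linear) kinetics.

61 mg/h

k = ln2 / t½ = 0.693147 / 36.2 = 0.01915 h⁻¹
CL = k × Vd = 0.01915 × 96.6 = 1.850 L/h
At steady state, infusion rate R₀ = Css × CL = 33.2 × 1.850 = 61.42 mg/h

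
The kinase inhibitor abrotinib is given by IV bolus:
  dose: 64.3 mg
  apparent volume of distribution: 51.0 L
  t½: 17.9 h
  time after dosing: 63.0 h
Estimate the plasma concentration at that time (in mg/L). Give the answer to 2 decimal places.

0.11 mg/L

C₀ = Dose / Vd = 64.30 / 51.0 = 1.261 mg/L
k = ln2 / t½ = 0.693147 / 17.9 = 0.03872 h⁻¹
C = C₀ · e^(−k·t) = 1.261 × e^(−0.03872 × 63.0)
  = 1.261 × 0.08722 = 0.1100 mg/L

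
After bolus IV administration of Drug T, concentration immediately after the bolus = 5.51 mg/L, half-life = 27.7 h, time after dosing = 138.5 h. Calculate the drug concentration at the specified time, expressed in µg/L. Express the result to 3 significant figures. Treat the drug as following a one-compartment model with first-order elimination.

k = ln2 / t½ = 0.693147 / 27.7 = 0.02502 h⁻¹
t / t½ = 138.5 / 27.7 = 5 half-lives
C = C₀ × (1/2)^5 = 5.510 × 0.03125 = 0.1722 mg/L
Convert: 0.1722 mg/L × 1000 = 172.2 µg/L

172 µg/L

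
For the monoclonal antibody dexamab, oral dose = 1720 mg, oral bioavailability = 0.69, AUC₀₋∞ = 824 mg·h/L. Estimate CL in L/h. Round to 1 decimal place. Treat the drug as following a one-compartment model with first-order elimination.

1.4 L/h

CL = F·Dose / AUC = 0.69 × 1720 / 824 = 1.440 L/h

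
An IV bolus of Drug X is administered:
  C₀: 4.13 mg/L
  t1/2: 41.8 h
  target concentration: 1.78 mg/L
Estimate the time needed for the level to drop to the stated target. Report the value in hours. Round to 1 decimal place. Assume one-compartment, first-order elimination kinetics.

k = ln2 / t½ = 0.693147 / 41.8 = 0.01658 h⁻¹
t = ln(C₀ / C) / k = ln(4.130 / 1.78) / 0.01658
  = ln(2.320) / 0.01658 = 0.8416 / 0.01658 = 50.76 h

50.8 h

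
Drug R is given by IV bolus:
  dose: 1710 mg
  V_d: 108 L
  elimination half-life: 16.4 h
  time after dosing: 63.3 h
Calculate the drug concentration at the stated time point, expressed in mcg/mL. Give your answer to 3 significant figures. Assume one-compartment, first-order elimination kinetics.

1.09 mcg/mL

C₀ = Dose / Vd = 1710 / 108 = 15.83 mg/L
k = ln2 / t½ = 0.693147 / 16.4 = 0.04227 h⁻¹
C = C₀ · e^(−k·t) = 15.83 × e^(−0.04227 × 63.3)
  = 15.83 × 0.06886 = 1.090 mg/L
(1.090 mg/L = 1.090 mcg/mL)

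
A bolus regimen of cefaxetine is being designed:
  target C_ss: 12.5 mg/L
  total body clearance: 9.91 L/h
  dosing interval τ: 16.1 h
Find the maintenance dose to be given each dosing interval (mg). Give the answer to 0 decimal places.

1994 mg

At steady state, Dose/τ = Css × CL.
Dose = Css × CL × τ = 12.5 × 9.910 × 16.1 = 1994 mg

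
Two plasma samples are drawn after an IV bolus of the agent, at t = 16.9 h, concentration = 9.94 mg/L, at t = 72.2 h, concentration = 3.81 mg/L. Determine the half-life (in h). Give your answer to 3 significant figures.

40.0 h

k = ln(C₁/C₂) / (t₂ − t₁) = ln(9.94/3.81) / (72.2 − 16.9)
  = 0.9589 / 55.30 = 0.01734 h⁻¹
t½ = ln2 / k = 0.693147 / 0.01734 = 39.97 h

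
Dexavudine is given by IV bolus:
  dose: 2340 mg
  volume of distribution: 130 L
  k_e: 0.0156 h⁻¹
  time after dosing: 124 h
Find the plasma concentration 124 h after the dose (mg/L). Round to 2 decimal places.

2.60 mg/L

C₀ = Dose / Vd = 2340 / 130 = 18.00 mg/L
C = C₀ · e^(−k·t) = 18.00 × e^(−0.01560 × 124)
  = 18.00 × 0.1445 = 2.601 mg/L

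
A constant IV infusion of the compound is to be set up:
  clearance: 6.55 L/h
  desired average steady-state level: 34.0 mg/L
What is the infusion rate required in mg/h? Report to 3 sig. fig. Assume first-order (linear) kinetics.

At steady state, infusion rate R₀ = Css × CL = 34.0 × 6.550 = 222.7 mg/h

223 mg/h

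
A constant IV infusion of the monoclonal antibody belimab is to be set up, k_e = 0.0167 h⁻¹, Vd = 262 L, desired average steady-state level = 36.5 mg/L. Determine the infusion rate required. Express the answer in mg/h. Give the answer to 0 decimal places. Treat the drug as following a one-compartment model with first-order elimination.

CL = k × Vd = 0.01670 × 262 = 4.375 L/h
At steady state, infusion rate R₀ = Css × CL = 36.5 × 4.375 = 159.7 mg/h

160 mg/h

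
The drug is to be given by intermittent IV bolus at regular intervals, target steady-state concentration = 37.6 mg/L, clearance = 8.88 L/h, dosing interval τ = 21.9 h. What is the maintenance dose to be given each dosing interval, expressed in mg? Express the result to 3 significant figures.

7310 mg

At steady state, Dose/τ = Css × CL.
Dose = Css × CL × τ = 37.6 × 8.880 × 21.9 = 7312 mg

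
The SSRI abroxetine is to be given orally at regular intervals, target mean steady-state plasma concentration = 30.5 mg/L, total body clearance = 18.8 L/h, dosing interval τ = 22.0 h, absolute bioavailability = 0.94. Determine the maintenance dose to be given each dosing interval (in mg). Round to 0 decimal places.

At steady state, F × (Dose/τ) = Css × CL.
Dose = Css × CL × τ / F = 30.5 × 18.80 × 22.0 / 0.94 = 13420 mg

13420 mg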